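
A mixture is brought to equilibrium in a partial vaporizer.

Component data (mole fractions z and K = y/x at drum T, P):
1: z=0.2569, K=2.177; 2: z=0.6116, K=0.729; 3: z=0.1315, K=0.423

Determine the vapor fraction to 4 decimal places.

ψ = 0.1533

Let ψ = V/F and solve Σ zᵢ(Kᵢ−1)/(1+ψ(Kᵢ−1)) = 0.
g(0) = ΣzᵢKᵢ − 1 = 0.0608 and g(1) = 1 − Σzᵢ/Kᵢ = -0.2678, so a root lies in (0, 1).
Newton iteration, ψ⁰ = 0.5:
  ψ = 0.5000: g = -0.10801, g' = -0.2876 → ψ = 0.1245
  ψ = 0.1245: g = 0.01046, g' = -0.3697 → ψ = 0.1528
  ψ = 0.1528: g = 0.00018, g' = -0.3572 → ψ = 0.1533
Converged at ψ = 0.1533.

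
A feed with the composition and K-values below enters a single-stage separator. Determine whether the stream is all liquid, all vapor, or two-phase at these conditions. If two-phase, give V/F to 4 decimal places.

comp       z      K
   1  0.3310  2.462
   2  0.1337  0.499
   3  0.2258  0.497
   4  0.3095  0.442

ΣzᵢKᵢ = 1.1307; Σzᵢ/Kᵢ = 1.5569.
Both exceed 1, so a two-phase solution exists.
Material balance + equilibrium reduce to Σ zᵢ(Kᵢ−1)/(1+ψ(Kᵢ−1)) = 0.
Iterate (Newton) starting at ψ = 0.44:
  ψ = 0.4400: g = -0.16620, g' = -0.5807 → ψ = 0.1538
  ψ = 0.1538: g = 0.01049, g' = -0.6934 → ψ = 0.1689
  ψ = 0.1689: g = 0.00010, g' = -0.6807 → ψ = 0.1691
Converged at ψ = 0.1691.

two-phase, V/F = 0.1691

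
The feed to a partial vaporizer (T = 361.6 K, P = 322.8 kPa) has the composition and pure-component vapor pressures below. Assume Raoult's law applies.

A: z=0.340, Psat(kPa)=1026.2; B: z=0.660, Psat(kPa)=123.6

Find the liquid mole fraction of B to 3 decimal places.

x_B = 0.779

Raoult's law: Kᵢ = Pᵢˢᵃᵗ/P = Pᵢˢᵃᵗ/322.8.
  K_A = 1026.2/322.8 = 3.17906, K_B = 123.6/322.8 = 0.38290
Binary case is linear: z₁(K₁−1)(1+ψ(K₂−1)) + z₂(K₂−1)(1+ψ(K₁−1)) = 0
⇒ ψ = [z₁(K₁−1)+z₂(K₂−1)] / [−(K₁−1)(K₂−1)] = 0.3336/1.3447 = 0.248
Compositions from xᵢ = zᵢ/(1+ψ(Kᵢ−1)), yᵢ = Kᵢxᵢ:
  A: x = 0.221, y = 0.702
  B: x = 0.779, y = 0.298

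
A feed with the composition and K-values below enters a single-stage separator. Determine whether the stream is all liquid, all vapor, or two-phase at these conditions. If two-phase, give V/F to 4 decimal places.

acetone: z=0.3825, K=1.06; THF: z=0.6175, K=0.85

ΣzᵢKᵢ = 0.9303; Σzᵢ/Kᵢ = 1.0873.
Since ΣzᵢKᵢ < 1 the mixture is below its bubble point — single liquid phase.

all liquid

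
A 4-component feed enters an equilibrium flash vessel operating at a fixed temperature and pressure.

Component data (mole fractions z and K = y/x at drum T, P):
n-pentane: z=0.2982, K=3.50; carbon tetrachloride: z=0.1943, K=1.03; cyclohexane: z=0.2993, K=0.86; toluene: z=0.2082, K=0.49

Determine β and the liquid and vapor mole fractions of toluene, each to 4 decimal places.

β = 0.8752, x_toluene = 0.3760, y_toluene = 0.1843

Newton iteration, β⁰ = 0.5:
  β = 0.5000: g = 0.14949, g' = -0.4727 → β = 0.8163
  β = 0.8163: g = 0.02164, g' = -0.3682 → β = 0.8751
  β = 0.8751: g = 0.00004, g' = -0.3678 → β = 0.8752
Converged at β = 0.8752.
Compositions from xᵢ = zᵢ/(1+β(Kᵢ−1)), yᵢ = Kᵢxᵢ:
  n-pentane: x = 0.0935, y = 0.3274
  carbon tetrachloride: x = 0.1893, y = 0.1950
  cyclohexane: x = 0.3411, y = 0.2933
  toluene: x = 0.3760, y = 0.1843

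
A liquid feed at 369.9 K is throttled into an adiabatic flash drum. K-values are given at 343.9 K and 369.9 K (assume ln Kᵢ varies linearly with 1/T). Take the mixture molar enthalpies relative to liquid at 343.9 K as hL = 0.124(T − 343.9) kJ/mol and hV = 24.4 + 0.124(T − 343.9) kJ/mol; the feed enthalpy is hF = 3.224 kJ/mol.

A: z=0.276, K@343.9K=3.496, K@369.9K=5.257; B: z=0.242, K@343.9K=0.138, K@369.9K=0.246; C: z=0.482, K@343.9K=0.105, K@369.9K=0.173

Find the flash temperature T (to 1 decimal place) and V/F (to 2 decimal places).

Adiabatic flash: solve Rachford–Rice at each trial T, then check hF = ψ·hV(T) + (1−ψ)·hL(T).
  T = 343.9 K: K = (3.496, 0.138, 0.105), RR gives ψ = 0.022, H_out = 0.541 kJ/mol
  T = 369.9 K: K = (5.257, 0.246, 0.173), RR gives ψ = 0.174, H_out = 7.462 kJ/mol
  T = 356.9 K: K = (4.319, 0.186, 0.136), RR gives ψ = 0.108, H_out = 4.238 kJ/mol
  T = 350.4 K: K = (3.893, 0.161, 0.120), RR gives ψ = 0.068, H_out = 2.472 kJ/mol
  T = 353.6 K: K = (4.099, 0.173, 0.128), RR gives ψ = 0.088, H_out = 3.358 kJ/mol
  T = 352.0 K: K = (3.996, 0.167, 0.124), RR gives ψ = 0.078, H_out = 2.920 kJ/mol
Linear interpolation between T = 352.0 (H_out = 2.920) and T = 353.6 (H_out = 3.358) on hF = 3.224 gives T ≈ 353.1 K, at which ψ = 0.09.

T = 353.1 K, V/F = 0.09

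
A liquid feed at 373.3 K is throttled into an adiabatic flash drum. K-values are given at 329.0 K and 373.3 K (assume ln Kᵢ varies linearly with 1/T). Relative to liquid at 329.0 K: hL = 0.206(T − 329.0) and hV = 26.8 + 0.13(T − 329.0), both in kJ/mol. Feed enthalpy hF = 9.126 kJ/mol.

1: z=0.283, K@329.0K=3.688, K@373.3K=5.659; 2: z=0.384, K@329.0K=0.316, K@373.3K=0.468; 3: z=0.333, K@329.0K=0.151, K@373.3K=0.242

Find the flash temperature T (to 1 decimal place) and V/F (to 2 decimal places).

T = 349.2 K, V/F = 0.20

Adiabatic flash: solve Rachford–Rice at each trial T, then check hF = ψ·hV(T) + (1−ψ)·hL(T).
  T = 329.0 K: K = (3.688, 0.316, 0.151), RR gives ψ = 0.105, H_out = 2.812 kJ/mol
  T = 373.3 K: K = (5.659, 0.468, 0.242), RR gives ψ = 0.287, H_out = 15.858 kJ/mol
  T = 351.1 K: K = (4.628, 0.389, 0.194), RR gives ψ = 0.205, H_out = 9.690 kJ/mol
  T = 340.1 K: K = (4.149, 0.352, 0.172), RR gives ψ = 0.158, H_out = 6.397 kJ/mol
  T = 345.6 K: K = (4.386, 0.370, 0.183), RR gives ψ = 0.182, H_out = 8.070 kJ/mol
  T = 348.4 K: K = (4.509, 0.380, 0.188), RR gives ψ = 0.194, H_out = 8.900 kJ/mol
  T = 349.8 K: K = (4.571, 0.385, 0.191), RR gives ψ = 0.199, H_out = 9.311 kJ/mol
Linear interpolation between T = 348.4 (H_out = 8.900) and T = 349.8 (H_out = 9.311) on hF = 9.126 gives T ≈ 349.2 K, at which ψ = 0.20.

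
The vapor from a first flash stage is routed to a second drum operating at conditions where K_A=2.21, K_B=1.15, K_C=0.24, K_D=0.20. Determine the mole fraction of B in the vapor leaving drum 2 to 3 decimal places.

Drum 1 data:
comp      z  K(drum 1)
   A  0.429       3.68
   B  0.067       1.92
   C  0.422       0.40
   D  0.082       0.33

y_B (drum 2) = 0.088

Drum 1:
Material balance + equilibrium reduce to Σ zᵢ(Kᵢ−1)/(1+ψ₁(Kᵢ−1)) = 0.
Check two-phase: ΣzᵢKᵢ = 1.903 > 1 and Σzᵢ/Kᵢ = 1.455 > 1, so g(0) = 0.903 > 0 and g(1) = -0.455 < 0.
Iterate (Newton) starting at ψ₁ = 0.42:
  ψ₁ = 0.420: g = 0.1704, g' = -1.054 → ψ₁ = 0.582
  ψ₁ = 0.582: g = 0.0105, g' = -0.952 → ψ₁ = 0.593
Converged at ψ₁ = 0.593.
Drum-1 compositions:
  A: x = 0.166, y = 0.610
  B: x = 0.043, y = 0.083
  C: x = 0.655, y = 0.262
  D: x = 0.136, y = 0.045
Drum-2 feed = drum-1 vapor: z₂ = (0.6099, 0.0832, 0.2620, 0.0449).
Drum 2:
Material balance + equilibrium reduce to Σ zᵢ(Kᵢ−1)/(1+ψ₂(Kᵢ−1)) = 0.
g(0) = ΣzᵢKᵢ − 1 = 0.515 and g(1) = 1 − Σzᵢ/Kᵢ = -0.664, so a root lies in (0, 1).
Newton iteration, ψ₂⁰ = 0.5:
  ψ₂ = 0.500: g = 0.0905, g' = -0.822 → ψ₂ = 0.610
  ψ₂ = 0.610: g = -0.0053, g' = -0.933 → ψ₂ = 0.604
Converged at ψ₂ = 0.604.
  A: x = 0.352, y = 0.779
  B: x = 0.076, y = 0.088
  C: x = 0.484, y = 0.116
  D: x = 0.087, y = 0.017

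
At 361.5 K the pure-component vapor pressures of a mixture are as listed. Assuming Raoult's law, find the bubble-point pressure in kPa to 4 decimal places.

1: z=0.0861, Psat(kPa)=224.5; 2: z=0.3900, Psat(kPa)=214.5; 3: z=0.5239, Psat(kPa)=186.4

At the bubble point ψ → 0, so ΣzᵢKᵢ = 1 with Kᵢ = Pᵢˢᵃᵗ/P ⇒ P = ΣzᵢPᵢˢᵃᵗ.
P = 0.0861·224.5 + 0.3900·214.5 + 0.5239·186.4 = 200.6394 kPa

Pbub = 200.6394 kPa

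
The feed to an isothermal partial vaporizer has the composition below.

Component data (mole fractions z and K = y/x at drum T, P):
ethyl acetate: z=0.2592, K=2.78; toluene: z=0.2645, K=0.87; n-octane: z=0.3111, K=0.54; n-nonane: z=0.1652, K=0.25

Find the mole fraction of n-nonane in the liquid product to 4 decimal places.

x_n-nonane = 0.1948

Let ψ = V/F and solve Σ zᵢ(Kᵢ−1)/(1+ψ(Kᵢ−1)) = 0.
g(0) = ΣzᵢKᵢ − 1 = 0.1600 and g(1) = 1 − Σzᵢ/Kᵢ = -0.6342, so a root lies in (0, 1).
Newton iteration, ψ⁰ = 0.5:
  ψ = 0.5000: g = -0.17675, g' = -0.5839 → ψ = 0.1973
  ψ = 0.1973: g = 0.00335, g' = -0.6622 → ψ = 0.2024
Converged at ψ = 0.2024.
Compositions from xᵢ = zᵢ/(1+ψ(Kᵢ−1)), yᵢ = Kᵢxᵢ:
  ethyl acetate: x = 0.1906, y = 0.5297
  toluene: x = 0.2716, y = 0.2363
  n-octane: x = 0.3430, y = 0.1852
  n-nonane: x = 0.1948, y = 0.0487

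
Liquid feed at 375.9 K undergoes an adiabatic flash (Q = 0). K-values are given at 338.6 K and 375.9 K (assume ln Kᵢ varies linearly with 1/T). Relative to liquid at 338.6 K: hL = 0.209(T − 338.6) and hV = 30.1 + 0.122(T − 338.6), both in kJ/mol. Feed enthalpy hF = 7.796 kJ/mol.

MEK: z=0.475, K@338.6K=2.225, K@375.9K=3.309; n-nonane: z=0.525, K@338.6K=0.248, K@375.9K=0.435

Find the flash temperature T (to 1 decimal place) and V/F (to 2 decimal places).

Adiabatic flash: solve Rachford–Rice at each trial T, then check hF = ψ·hV(T) + (1−ψ)·hL(T).
  T = 338.6 K: K = (2.225, 0.248), RR gives ψ = 0.203, H_out = 6.113 kJ/mol
  T = 375.9 K: K = (3.309, 0.435), RR gives ψ = 0.613, H_out = 24.267 kJ/mol
  T = 357.2 K: K = (2.740, 0.333), RR gives ψ = 0.411, H_out = 15.580 kJ/mol
  T = 347.9 K: K = (2.476, 0.289), RR gives ψ = 0.312, H_out = 11.081 kJ/mol
  T = 343.2 K: K = (2.348, 0.268), RR gives ψ = 0.259, H_out = 8.651 kJ/mol
  T = 340.9 K: K = (2.286, 0.258), RR gives ψ = 0.232, H_out = 7.405 kJ/mol
Linear interpolation between T = 340.9 (H_out = 7.405) and T = 343.2 (H_out = 8.651) on hF = 7.796 gives T ≈ 341.6 K, at which ψ = 0.24.

T = 341.6 K, V/F = 0.24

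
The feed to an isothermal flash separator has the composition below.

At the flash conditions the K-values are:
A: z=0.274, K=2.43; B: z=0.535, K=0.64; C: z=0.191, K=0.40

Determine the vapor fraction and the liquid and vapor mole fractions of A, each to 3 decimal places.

ψ = 0.137, x_A = 0.229, y_A = 0.557

Rachford–Rice: g(ψ) = Σ zᵢ(Kᵢ−1)/(1+ψ(Kᵢ−1)) = 0.
g(0) = ΣzᵢKᵢ − 1 = 0.085 and g(1) = 1 − Σzᵢ/Kᵢ = -0.426, so a root lies in (0, 1).
Iterate (Newton) starting at ψ = 0.62:
  ψ = 0.620: g = -0.2227, g' = -0.447 → ψ = 0.121
  ψ = 0.121: g = 0.0089, g' = -0.563 → ψ = 0.137
Converged at ψ = 0.137.
Compositions from xᵢ = zᵢ/(1+ψ(Kᵢ−1)), yᵢ = Kᵢxᵢ:
  A: x = 0.229, y = 0.557
  B: x = 0.563, y = 0.360
  C: x = 0.208, y = 0.083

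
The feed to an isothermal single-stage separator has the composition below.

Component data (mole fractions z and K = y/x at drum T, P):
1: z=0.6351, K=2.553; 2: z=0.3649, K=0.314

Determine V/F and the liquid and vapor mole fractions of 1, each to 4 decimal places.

V/F = 0.6908, x_1 = 0.3064, y_1 = 0.7822

Rachford–Rice: g(V/F) = Σ zᵢ(Kᵢ−1)/(1+V/F(Kᵢ−1)) = 0.
g(0) = ΣzᵢKᵢ − 1 = 0.7360 and g(1) = 1 − Σzᵢ/Kᵢ = -0.4109, so a root lies in (0, 1).
Iterate (Newton) starting at V/F = 0.5:
  V/F = 0.5000: g = 0.17419, g' = -0.8832 → V/F = 0.6972
  V/F = 0.6972: g = -0.00627, g' = -0.9840 → V/F = 0.6909
  V/F = 0.6909: g = -0.00002, g' = -0.9770 → V/F = 0.6908
Converged at V/F = 0.6908.
Compositions from xᵢ = zᵢ/(1+V/F(Kᵢ−1)), yᵢ = Kᵢxᵢ:
  1: x = 0.3064, y = 0.7822
  2: x = 0.6936, y = 0.2178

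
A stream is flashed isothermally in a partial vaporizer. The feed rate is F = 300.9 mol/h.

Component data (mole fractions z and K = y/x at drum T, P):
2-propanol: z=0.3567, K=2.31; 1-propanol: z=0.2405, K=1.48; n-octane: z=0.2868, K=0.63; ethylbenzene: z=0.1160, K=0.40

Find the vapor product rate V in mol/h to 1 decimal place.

V = 260.2 mol/h

Material balance + equilibrium reduce to Σ zᵢ(Kᵢ−1)/(1+ψ(Kᵢ−1)) = 0.
Feasibility: ΣzᵢKᵢ = 1.4070, Σzᵢ/Kᵢ = 1.0622 — both > 1, two phases present.
Iterate (Newton) starting at ψ = 0.68:
  ψ = 0.6800: g = 0.07481, g' = -0.3920 → ψ = 0.8708
  ψ = 0.8708: g = -0.00264, g' = -0.4297 → ψ = 0.8647
Converged at ψ = 0.8647.
Then V = ψ·F = 0.8647·300.9 = 260.2 mol/h and L = F − V = 40.7 mol/h.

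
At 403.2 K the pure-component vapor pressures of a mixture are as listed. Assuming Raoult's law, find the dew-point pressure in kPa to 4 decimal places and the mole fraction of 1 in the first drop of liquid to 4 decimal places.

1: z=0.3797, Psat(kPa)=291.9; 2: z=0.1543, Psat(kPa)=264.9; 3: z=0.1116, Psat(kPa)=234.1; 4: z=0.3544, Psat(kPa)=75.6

At the dew point ψ → 1, so Σzᵢ/Kᵢ = 1 with Kᵢ = Pᵢˢᵃᵗ/P ⇒ 1/P = Σzᵢ/Pᵢˢᵃᵗ.
1/P = 0.3797/291.9 + 0.1543/264.9 + 0.1116/234.1 + 0.3544/75.6 = 0.0070478 ⇒ P = 141.8878 kPa
xᵢ = zᵢP/Pᵢˢᵃᵗ ⇒ x_1 = 0.3797·141.8878/291.9 = 0.1846

Pdew = 141.8878 kPa, x_1 = 0.1846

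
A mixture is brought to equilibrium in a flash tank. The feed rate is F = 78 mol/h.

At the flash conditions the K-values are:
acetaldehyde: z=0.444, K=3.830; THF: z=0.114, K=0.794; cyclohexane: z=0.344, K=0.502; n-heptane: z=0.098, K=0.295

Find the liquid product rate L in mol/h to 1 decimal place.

L = 23.9 mol/h

Material balance + equilibrium reduce to Σ zᵢ(Kᵢ−1)/(1+ψ(Kᵢ−1)) = 0.
Check two-phase: ΣzᵢKᵢ = 1.993 > 1 and Σzᵢ/Kᵢ = 1.277 > 1, so g(0) = 0.993 > 0 and g(1) = -0.277 < 0.
Iterate (Newton) starting at ψ = 0.5:
  ψ = 0.500: g = 0.1593, g' = -0.883 → ψ = 0.680
  ψ = 0.680: g = 0.0103, g' = -0.797 → ψ = 0.693
Converged at ψ = 0.693.
Then V = ψ·F = 0.6933·78 = 54.1 mol/h and L = F − V = 23.9 mol/h.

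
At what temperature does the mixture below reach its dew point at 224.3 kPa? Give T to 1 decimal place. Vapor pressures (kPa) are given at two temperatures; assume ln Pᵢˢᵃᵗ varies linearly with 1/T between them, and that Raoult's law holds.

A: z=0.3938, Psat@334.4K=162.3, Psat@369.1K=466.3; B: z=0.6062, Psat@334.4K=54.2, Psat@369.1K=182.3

Dew-point temperature: Σzᵢ·P/Pᵢˢᵃᵗ(T) = 1. Interpolate ln Pᵢˢᵃᵗ = aᵢ + bᵢ/T.
  T = 334.4 K: ΣzᵢP/Pᵢˢᵃᵗ = 3.0529
  T = 369.1 K: ΣzᵢP/Pᵢˢᵃᵗ = 0.9353
  T = 351.8 K: ΣzᵢP/Pᵢˢᵃᵗ = 1.6376
  T = 360.5 K: ΣzᵢP/Pᵢˢᵃᵗ = 1.2272
  T = 364.8 K: ΣzᵢP/Pᵢˢᵃᵗ = 1.0696
  T = 367.0 K: ΣzᵢP/Pᵢˢᵃᵗ = 0.9982
Interpolating between 364.8 K and 367.0 K gives T ≈ 366.9 K.

T = 366.9 K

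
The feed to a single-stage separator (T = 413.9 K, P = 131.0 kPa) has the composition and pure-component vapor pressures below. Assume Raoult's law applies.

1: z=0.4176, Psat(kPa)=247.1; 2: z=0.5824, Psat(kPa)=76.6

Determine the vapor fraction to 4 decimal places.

Raoult's law: Kᵢ = Pᵢˢᵃᵗ/P = Pᵢˢᵃᵗ/131.0.
  K_1 = 247.1/131.0 = 1.886260, K_2 = 76.6/131.0 = 0.584733
Let ψ = V/F and solve Σ zᵢ(Kᵢ−1)/(1+ψ(Kᵢ−1)) = 0.
g(0) = ΣzᵢKᵢ − 1 = 0.1283 and g(1) = 1 − Σzᵢ/Kᵢ = -0.2174, so a root lies in (0, 1).
Binary case is linear: z₁(K₁−1)(1+ψ(K₂−1)) + z₂(K₂−1)(1+ψ(K₁−1)) = 0
⇒ ψ = [z₁(K₁−1)+z₂(K₂−1)] / [−(K₁−1)(K₂−1)] = 0.12825/0.36803 = 0.3485

ψ = 0.3485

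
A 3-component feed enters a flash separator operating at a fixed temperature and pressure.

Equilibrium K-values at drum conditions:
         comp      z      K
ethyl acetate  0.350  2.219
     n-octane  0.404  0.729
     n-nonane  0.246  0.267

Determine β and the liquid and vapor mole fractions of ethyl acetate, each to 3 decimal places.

β = 0.229, x_ethyl acetate = 0.274, y_ethyl acetate = 0.607

Let β = V/F and solve Σ zᵢ(Kᵢ−1)/(1+β(Kᵢ−1)) = 0.
Feasibility: ΣzᵢKᵢ = 1.137, Σzᵢ/Kᵢ = 1.633 — both > 1, two phases present.
Newton iteration, β⁰ = 0.42:
  β = 0.420: g = -0.1019, g' = -0.541 → β = 0.232
  β = 0.232: g = -0.0014, g' = -0.542 → β = 0.229
Converged at β = 0.229.
Compositions from xᵢ = zᵢ/(1+β(Kᵢ−1)), yᵢ = Kᵢxᵢ:
  ethyl acetate: x = 0.274, y = 0.607
  n-octane: x = 0.431, y = 0.314
  n-nonane: x = 0.296, y = 0.079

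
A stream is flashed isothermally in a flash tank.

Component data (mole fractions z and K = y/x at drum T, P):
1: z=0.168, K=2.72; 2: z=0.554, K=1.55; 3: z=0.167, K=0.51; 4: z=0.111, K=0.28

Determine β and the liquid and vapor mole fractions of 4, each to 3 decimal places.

β = 0.817, x_4 = 0.269, y_4 = 0.075

Let β = V/F and solve Σ zᵢ(Kᵢ−1)/(1+β(Kᵢ−1)) = 0.
Feasibility: ΣzᵢKᵢ = 1.432, Σzᵢ/Kᵢ = 1.143 — both > 1, two phases present.
Iterate (Newton) starting at β = 0.51:
  β = 0.510: g = 0.1565, g' = -0.458 → β = 0.852
  β = 0.852: g = -0.0222, g' = -0.662 → β = 0.818
  β = 0.818: g = -0.0008, g' = -0.618 → β = 0.817
Converged at β = 0.817.
Compositions from xᵢ = zᵢ/(1+β(Kᵢ−1)), yᵢ = Kᵢxᵢ:
  1: x = 0.070, y = 0.190
  2: x = 0.382, y = 0.593
  3: x = 0.278, y = 0.142
  4: x = 0.269, y = 0.075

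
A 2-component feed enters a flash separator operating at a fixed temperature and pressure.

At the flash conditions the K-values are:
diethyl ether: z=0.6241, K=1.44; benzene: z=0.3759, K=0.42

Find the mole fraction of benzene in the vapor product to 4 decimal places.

Binary case is linear: z₁(K₁−1)(1+β(K₂−1)) + z₂(K₂−1)(1+β(K₁−1)) = 0
⇒ β = [z₁(K₁−1)+z₂(K₂−1)] / [−(K₁−1)(K₂−1)] = 0.05658/0.25520 = 0.2217
Compositions from xᵢ = zᵢ/(1+β(Kᵢ−1)), yᵢ = Kᵢxᵢ:
  diethyl ether: x = 0.5686, y = 0.8188
  benzene: x = 0.4314, y = 0.1812

y_benzene = 0.1812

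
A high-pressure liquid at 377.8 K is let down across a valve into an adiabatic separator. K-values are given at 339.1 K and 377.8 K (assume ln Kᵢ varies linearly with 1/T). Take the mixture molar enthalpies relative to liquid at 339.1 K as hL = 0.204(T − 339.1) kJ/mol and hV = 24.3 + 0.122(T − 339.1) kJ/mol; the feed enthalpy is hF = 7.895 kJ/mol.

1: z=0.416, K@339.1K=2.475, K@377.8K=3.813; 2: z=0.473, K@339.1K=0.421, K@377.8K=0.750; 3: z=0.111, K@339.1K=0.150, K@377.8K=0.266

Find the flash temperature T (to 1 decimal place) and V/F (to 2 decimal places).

Adiabatic flash: solve Rachford–Rice at each trial T, then check hF = ψ·hV(T) + (1−ψ)·hL(T).
  T = 339.1 K: K = (2.475, 0.421, 0.150), RR gives ψ = 0.260, H_out = 6.318 kJ/mol
  T = 377.8 K: K = (3.813, 0.750, 0.266), RR gives ψ = 0.821, H_out = 25.233 kJ/mol
  T = 358.5 K: K = (3.110, 0.571, 0.203), RR gives ψ = 0.528, H_out = 15.955 kJ/mol
  T = 348.8 K: K = (2.783, 0.492, 0.175), RR gives ψ = 0.394, H_out = 11.239 kJ/mol
  T = 344.0 K: K = (2.628, 0.456, 0.162), RR gives ψ = 0.328, H_out = 8.847 kJ/mol
  T = 341.6 K: K = (2.553, 0.439, 0.156), RR gives ψ = 0.295, H_out = 7.622 kJ/mol
Linear interpolation between T = 341.6 (H_out = 7.622) and T = 344.0 (H_out = 8.847) on hF = 7.895 gives T ≈ 342.1 K, at which ψ = 0.30.

T = 342.1 K, V/F = 0.30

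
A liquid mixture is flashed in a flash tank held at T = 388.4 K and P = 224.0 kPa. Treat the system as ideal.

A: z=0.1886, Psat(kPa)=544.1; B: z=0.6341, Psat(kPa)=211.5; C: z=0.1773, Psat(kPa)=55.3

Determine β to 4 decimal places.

Raoult's law: Kᵢ = Pᵢˢᵃᵗ/P = Pᵢˢᵃᵗ/224.0.
  K_A = 544.1/224.0 = 2.429018, K_B = 211.5/224.0 = 0.944196, K_C = 55.3/224.0 = 0.246875
Iterate (Newton) starting at β = 0.62:
  β = 0.6200: g = -0.14424, g' = -0.4643 → β = 0.3093
  β = 0.3093: g = -0.02319, g' = -0.3582 → β = 0.2446
  β = 0.2446: g = 0.00016, g' = -0.3646 → β = 0.2450
Converged at β = 0.2450.

β = 0.2450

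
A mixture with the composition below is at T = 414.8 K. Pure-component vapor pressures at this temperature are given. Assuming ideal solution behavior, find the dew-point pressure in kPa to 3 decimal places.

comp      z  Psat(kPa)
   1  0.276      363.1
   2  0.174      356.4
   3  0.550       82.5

At the dew point ψ → 1, so Σzᵢ/Kᵢ = 1 with Kᵢ = Pᵢˢᵃᵗ/P ⇒ 1/P = Σzᵢ/Pᵢˢᵃᵗ.
1/P = 0.276/363.1 + 0.174/356.4 + 0.550/82.5 = 0.007915 ⇒ P = 126.342 kPa

Pdew = 126.342 kPa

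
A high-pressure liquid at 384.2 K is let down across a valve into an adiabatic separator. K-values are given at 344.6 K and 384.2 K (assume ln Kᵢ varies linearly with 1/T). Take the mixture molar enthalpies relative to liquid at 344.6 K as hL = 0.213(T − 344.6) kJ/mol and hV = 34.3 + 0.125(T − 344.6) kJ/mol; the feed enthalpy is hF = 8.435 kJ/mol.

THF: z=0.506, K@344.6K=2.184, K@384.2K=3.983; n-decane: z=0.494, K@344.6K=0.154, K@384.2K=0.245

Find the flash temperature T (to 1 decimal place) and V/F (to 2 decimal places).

Adiabatic flash: solve Rachford–Rice at each trial T, then check hF = ψ·hV(T) + (1−ψ)·hL(T).
  T = 344.6 K: K = (2.184, 0.154), RR gives ψ = 0.181, H_out = 6.204 kJ/mol
  T = 384.2 K: K = (3.983, 0.245), RR gives ψ = 0.505, H_out = 23.984 kJ/mol
  T = 364.4 K: K = (2.998, 0.197), RR gives ψ = 0.383, H_out = 16.676 kJ/mol
  T = 354.5 K: K = (2.570, 0.175), RR gives ψ = 0.298, H_out = 12.085 kJ/mol
  T = 349.6 K: K = (2.374, 0.164), RR gives ψ = 0.246, H_out = 9.391 kJ/mol
  T = 347.1 K: K = (2.278, 0.159), RR gives ψ = 0.215, H_out = 7.862 kJ/mol
  T = 348.4 K: K = (2.327, 0.162), RR gives ψ = 0.231, H_out = 8.672 kJ/mol
Linear interpolation between T = 347.1 (H_out = 7.862) and T = 348.4 (H_out = 8.672) on hF = 8.435 gives T ≈ 348.0 K, at which ψ = 0.23.

T = 348.0 K, V/F = 0.23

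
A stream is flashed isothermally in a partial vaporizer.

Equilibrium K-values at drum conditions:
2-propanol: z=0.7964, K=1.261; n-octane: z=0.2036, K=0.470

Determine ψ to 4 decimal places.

Material balance + equilibrium reduce to Σ zᵢ(Kᵢ−1)/(1+ψ(Kᵢ−1)) = 0.
g(0) = ΣzᵢKᵢ − 1 = 0.1000 and g(1) = 1 − Σzᵢ/Kᵢ = -0.0648, so a root lies in (0, 1).
Binary case is linear: z₁(K₁−1)(1+ψ(K₂−1)) + z₂(K₂−1)(1+ψ(K₁−1)) = 0
⇒ ψ = [z₁(K₁−1)+z₂(K₂−1)] / [−(K₁−1)(K₂−1)] = 0.09995/0.13833 = 0.7226

ψ = 0.7226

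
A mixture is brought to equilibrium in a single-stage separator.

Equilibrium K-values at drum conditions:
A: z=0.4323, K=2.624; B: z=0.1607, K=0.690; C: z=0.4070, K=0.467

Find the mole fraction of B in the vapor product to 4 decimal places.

y_B = 0.1340

Material balance + equilibrium reduce to Σ zᵢ(Kᵢ−1)/(1+ψ(Kᵢ−1)) = 0.
Feasibility: ΣzᵢKᵢ = 1.4353, Σzᵢ/Kᵢ = 1.2692 — both > 1, two phases present.
Newton iteration, ψ⁰ = 0.46:
  ψ = 0.4600: g = 0.05636, g' = -0.5975 → ψ = 0.5543
  ψ = 0.5543: g = 0.00140, g' = -0.5712 → ψ = 0.5568
Converged at ψ = 0.5568.
Compositions from xᵢ = zᵢ/(1+ψ(Kᵢ−1)), yᵢ = Kᵢxᵢ:
  A: x = 0.2270, y = 0.5957
  B: x = 0.1942, y = 0.1340
  C: x = 0.5788, y = 0.2703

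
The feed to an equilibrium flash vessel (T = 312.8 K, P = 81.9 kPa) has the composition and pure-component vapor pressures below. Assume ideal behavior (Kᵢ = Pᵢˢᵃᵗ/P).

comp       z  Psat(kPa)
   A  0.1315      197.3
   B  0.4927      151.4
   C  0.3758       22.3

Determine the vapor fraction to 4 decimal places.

Raoult's law: Kᵢ = Pᵢˢᵃᵗ/P = Pᵢˢᵃᵗ/81.9.
  K_A = 197.3/81.9 = 2.409035, K_B = 151.4/81.9 = 1.848596, K_C = 22.3/81.9 = 0.272283
Rachford–Rice: g(ψ) = Σ zᵢ(Kᵢ−1)/(1+ψ(Kᵢ−1)) = 0.
Check two-phase: ΣzᵢKᵢ = 1.3299 > 1 and Σzᵢ/Kᵢ = 1.7013 > 1, so g(0) = 0.3299 > 0 and g(1) = -0.7013 < 0.
Iterate (Newton) starting at ψ = 0.5:
  ψ = 0.5000: g = -0.02764, g' = -0.7565 → ψ = 0.4635
  ψ = 0.4635: g = -0.00048, g' = -0.7314 → ψ = 0.4628
Converged at ψ = 0.4628.

ψ = 0.4628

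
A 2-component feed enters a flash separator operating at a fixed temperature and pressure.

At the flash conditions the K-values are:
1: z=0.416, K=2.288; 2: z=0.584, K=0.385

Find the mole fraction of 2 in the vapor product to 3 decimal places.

Material balance + equilibrium reduce to Σ zᵢ(Kᵢ−1)/(1+ψ(Kᵢ−1)) = 0.
g(0) = ΣzᵢKᵢ − 1 = 0.177 and g(1) = 1 − Σzᵢ/Kᵢ = -0.699, so a root lies in (0, 1).
Newton iteration, ψ⁰ = 0.5:
  ψ = 0.500: g = -0.1927, g' = -0.716 → ψ = 0.231
  ψ = 0.231: g = -0.0056, g' = -0.710 → ψ = 0.223
Converged at ψ = 0.223.
Compositions from xᵢ = zᵢ/(1+ψ(Kᵢ−1)), yᵢ = Kᵢxᵢ:
  1: x = 0.323, y = 0.739
  2: x = 0.677, y = 0.261

y_2 = 0.261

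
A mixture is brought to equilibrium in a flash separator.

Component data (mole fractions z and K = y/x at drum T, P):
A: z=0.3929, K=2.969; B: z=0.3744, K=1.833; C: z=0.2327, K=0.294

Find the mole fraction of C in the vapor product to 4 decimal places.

y_C = 0.1898

Rachford–Rice: g(ψ) = Σ zᵢ(Kᵢ−1)/(1+ψ(Kᵢ−1)) = 0.
Check two-phase: ΣzᵢKᵢ = 1.9212 > 1 and Σzᵢ/Kᵢ = 1.1281 > 1, so g(0) = 0.9212 > 0 and g(1) = -0.1281 < 0.
Newton iteration, ψ⁰ = 0.5:
  ψ = 0.5000: g = 0.35608, g' = -0.7933 → ψ = 0.9488
  ψ = 0.9488: g = -0.05375, g' = -1.3305 → ψ = 0.9084
  ψ = 0.9084: g = -0.00314, g' = -1.1818 → ψ = 0.9058
Converged at ψ = 0.9058.
Compositions from xᵢ = zᵢ/(1+ψ(Kᵢ−1)), yᵢ = Kᵢxᵢ:
  A: x = 0.1412, y = 0.4191
  B: x = 0.2134, y = 0.3911
  C: x = 0.6455, y = 0.1898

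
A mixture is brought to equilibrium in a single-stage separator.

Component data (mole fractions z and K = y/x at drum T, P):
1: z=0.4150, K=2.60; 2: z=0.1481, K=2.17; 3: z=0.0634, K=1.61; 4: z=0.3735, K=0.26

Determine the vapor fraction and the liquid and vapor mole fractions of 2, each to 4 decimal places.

ψ = 0.5719, x_2 = 0.0887, y_2 = 0.1925

Let ψ = V/F and solve Σ zᵢ(Kᵢ−1)/(1+ψ(Kᵢ−1)) = 0.
Feasibility: ΣzᵢKᵢ = 1.5996, Σzᵢ/Kᵢ = 1.7038 — both > 1, two phases present.
Iterate (Newton) starting at ψ = 0.48:
  ψ = 0.4800: g = 0.08780, g' = -0.9291 → ψ = 0.5745
  ψ = 0.5745: g = -0.00255, g' = -0.9928 → ψ = 0.5719
Converged at ψ = 0.5719.
Compositions from xᵢ = zᵢ/(1+ψ(Kᵢ−1)), yᵢ = Kᵢxᵢ:
  1: x = 0.2167, y = 0.5634
  2: x = 0.0887, y = 0.1925
  3: x = 0.0470, y = 0.0757
  4: x = 0.6476, y = 0.1684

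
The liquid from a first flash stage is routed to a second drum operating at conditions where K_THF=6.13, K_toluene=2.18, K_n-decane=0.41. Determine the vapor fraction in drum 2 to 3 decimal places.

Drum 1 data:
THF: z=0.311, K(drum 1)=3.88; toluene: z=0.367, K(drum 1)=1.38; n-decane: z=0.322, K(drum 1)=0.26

V/F (drum 2) = 0.368

Drum 1:
Material balance + equilibrium reduce to Σ zᵢ(Kᵢ−1)/(1+ψ₁(Kᵢ−1)) = 0.
Check two-phase: ΣzᵢKᵢ = 1.797 > 1 and Σzᵢ/Kᵢ = 1.585 > 1, so g(0) = 0.797 > 0 and g(1) = -0.585 < 0.
Newton iteration, ψ₁⁰ = 0.5:
  ψ₁ = 0.500: g = 0.1061, g' = -0.915 → ψ₁ = 0.616
  ψ₁ = 0.616: g = -0.0019, g' = -0.965 → ψ₁ = 0.614
Converged at ψ₁ = 0.614.
Drum-1 compositions:
  THF: x = 0.112, y = 0.436
  toluene: x = 0.298, y = 0.411
  n-decane: x = 0.590, y = 0.153
Drum-2 feed = drum-1 liquid: z₂ = (0.1124, 0.2976, 0.5901).
Drum 2:
Let ψ₂ = V/F and solve Σ zᵢ(Kᵢ−1)/(1+ψ₂(Kᵢ−1)) = 0.
Feasibility: ΣzᵢKᵢ = 1.579, Σzᵢ/Kᵢ = 1.594 — both > 1, two phases present.
Newton–Raphson from ψ₂ = 0.53:
  ψ₂ = 0.530: g = -0.1355, g' = -0.805 → ψ₂ = 0.362
  ψ₂ = 0.362: g = 0.0053, g' = -0.898 → ψ₂ = 0.368
Converged at ψ₂ = 0.368.
  THF: x = 0.039, y = 0.239
  toluene: x = 0.208, y = 0.452
  n-decane: x = 0.754, y = 0.309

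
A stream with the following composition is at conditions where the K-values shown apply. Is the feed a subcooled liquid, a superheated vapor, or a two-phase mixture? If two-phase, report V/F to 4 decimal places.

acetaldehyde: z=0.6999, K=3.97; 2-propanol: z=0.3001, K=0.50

superheated vapor

ΣzᵢKᵢ = 2.9287; Σzᵢ/Kᵢ = 0.7765.
Since Σzᵢ/Kᵢ < 1 the mixture is above its dew point — single vapor phase.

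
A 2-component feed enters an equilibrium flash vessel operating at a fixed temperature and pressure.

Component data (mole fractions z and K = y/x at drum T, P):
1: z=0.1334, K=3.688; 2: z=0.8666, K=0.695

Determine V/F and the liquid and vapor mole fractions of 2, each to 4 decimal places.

V/F = 0.1150, x_2 = 0.8981, y_2 = 0.6242

Material balance + equilibrium reduce to Σ zᵢ(Kᵢ−1)/(1+V/F(Kᵢ−1)) = 0.
g(0) = ΣzᵢKᵢ − 1 = 0.0943 and g(1) = 1 − Σzᵢ/Kᵢ = -0.2831, so a root lies in (0, 1).
Binary case is linear: z₁(K₁−1)(1+V/F(K₂−1)) + z₂(K₂−1)(1+V/F(K₁−1)) = 0
⇒ V/F = [z₁(K₁−1)+z₂(K₂−1)] / [−(K₁−1)(K₂−1)] = 0.09427/0.81984 = 0.1150
Compositions from xᵢ = zᵢ/(1+V/F(Kᵢ−1)), yᵢ = Kᵢxᵢ:
  1: x = 0.1019, y = 0.3758
  2: x = 0.8981, y = 0.6242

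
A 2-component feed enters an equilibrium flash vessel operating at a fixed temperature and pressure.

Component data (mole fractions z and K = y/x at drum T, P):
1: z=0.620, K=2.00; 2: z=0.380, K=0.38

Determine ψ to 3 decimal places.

ψ = 0.620

Rachford–Rice: g(ψ) = Σ zᵢ(Kᵢ−1)/(1+ψ(Kᵢ−1)) = 0.
Check two-phase: ΣzᵢKᵢ = 1.384 > 1 and Σzᵢ/Kᵢ = 1.310 > 1, so g(0) = 0.384 > 0 and g(1) = -0.310 < 0.
Binary case is linear: z₁(K₁−1)(1+ψ(K₂−1)) + z₂(K₂−1)(1+ψ(K₁−1)) = 0
⇒ ψ = [z₁(K₁−1)+z₂(K₂−1)] / [−(K₁−1)(K₂−1)] = 0.3844/0.6200 = 0.620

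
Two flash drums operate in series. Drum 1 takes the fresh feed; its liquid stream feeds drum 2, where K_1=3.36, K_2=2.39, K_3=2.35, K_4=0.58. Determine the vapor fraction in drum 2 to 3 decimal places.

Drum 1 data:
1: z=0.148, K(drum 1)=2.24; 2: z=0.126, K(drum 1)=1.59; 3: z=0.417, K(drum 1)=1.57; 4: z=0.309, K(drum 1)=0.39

V/F (drum 2) = 0.763

Drum 1:
Material balance + equilibrium reduce to Σ zᵢ(Kᵢ−1)/(1+ψ₁(Kᵢ−1)) = 0.
Feasibility: ΣzᵢKᵢ = 1.307, Σzᵢ/Kᵢ = 1.203 — both > 1, two phases present.
Newton iteration, ψ₁⁰ = 0.5:
  ψ₁ = 0.500: g = 0.0845, g' = -0.433 → ψ₁ = 0.695
  ψ₁ = 0.695: g = -0.0057, g' = -0.504 → ψ₁ = 0.684
Converged at ψ₁ = 0.684.
Drum-1 compositions:
  1: x = 0.080, y = 0.179
  2: x = 0.090, y = 0.143
  3: x = 0.300, y = 0.471
  4: x = 0.530, y = 0.207
Drum-2 feed = drum-1 liquid: z₂ = (0.0801, 0.0898, 0.3001, 0.5301).
Drum 2:
Newton iteration, ψ₂⁰ = 0.5:
  ψ₂ = 0.500: g = 0.1204, g' = -0.499 → ψ₂ = 0.741
  ψ₂ = 0.741: g = 0.0094, g' = -0.435 → ψ₂ = 0.763
Converged at ψ₂ = 0.763.
  1: x = 0.029, y = 0.096
  2: x = 0.044, y = 0.104
  3: x = 0.148, y = 0.347
  4: x = 0.780, y = 0.452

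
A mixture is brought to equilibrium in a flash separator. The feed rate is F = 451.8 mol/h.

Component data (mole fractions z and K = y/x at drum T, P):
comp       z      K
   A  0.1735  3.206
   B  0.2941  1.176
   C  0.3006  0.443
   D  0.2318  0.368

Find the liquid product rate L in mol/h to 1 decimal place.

Rachford–Rice: g(ψ) = Σ zᵢ(Kᵢ−1)/(1+ψ(Kᵢ−1)) = 0.
Feasibility: ΣzᵢKᵢ = 1.1206, Σzᵢ/Kᵢ = 1.6126 — both > 1, two phases present.
Newton iteration, ψ⁰ = 0.5:
  ψ = 0.5000: g = -0.21667, g' = -0.5757 → ψ = 0.1236
  ψ = 0.1236: g = 0.01267, g' = -0.7465 → ψ = 0.1406
  ψ = 0.1406: g = 0.00021, g' = -0.7219 → ψ = 0.1409
Converged at ψ = 0.1409.
Then V = ψ·F = 0.1409·451.8 = 63.6 mol/h and L = F − V = 388.2 mol/h.

L = 388.2 mol/h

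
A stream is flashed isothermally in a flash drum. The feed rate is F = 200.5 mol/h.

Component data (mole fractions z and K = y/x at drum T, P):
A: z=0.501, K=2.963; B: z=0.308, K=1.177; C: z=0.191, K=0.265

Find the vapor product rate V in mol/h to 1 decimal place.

Newton iteration, V/F⁰ = 0.5:
  V/F = 0.500: g = 0.3245, g' = -0.758 → V/F = 0.928
  V/F = 0.928: g = -0.0464, g' = -1.271 → V/F = 0.892
  V/F = 0.892: g = -0.0027, g' = -1.131 → V/F = 0.889
Converged at V/F = 0.889.
Then V = V/F·F = 0.8893·200.5 = 178.3 mol/h and L = F − V = 22.2 mol/h.

V = 178.3 mol/h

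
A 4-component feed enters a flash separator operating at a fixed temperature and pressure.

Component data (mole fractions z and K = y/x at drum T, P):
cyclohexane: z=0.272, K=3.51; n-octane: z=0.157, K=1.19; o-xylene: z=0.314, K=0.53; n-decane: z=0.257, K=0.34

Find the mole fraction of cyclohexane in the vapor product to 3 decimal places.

Material balance + equilibrium reduce to Σ zᵢ(Kᵢ−1)/(1+ψ(Kᵢ−1)) = 0.
g(0) = ΣzᵢKᵢ − 1 = 0.395 and g(1) = 1 − Σzᵢ/Kᵢ = -0.558, so a root lies in (0, 1).
Newton–Raphson from ψ = 0.5:
  ψ = 0.500: g = -0.1161, g' = -0.710 → ψ = 0.336
  ψ = 0.336: g = 0.0049, g' = -0.792 → ψ = 0.343
Converged at ψ = 0.343.
Compositions from xᵢ = zᵢ/(1+ψ(Kᵢ−1)), yᵢ = Kᵢxᵢ:
  cyclohexane: x = 0.146, y = 0.513
  n-octane: x = 0.147, y = 0.175
  o-xylene: x = 0.374, y = 0.198
  n-decane: x = 0.332, y = 0.113

y_cyclohexane = 0.513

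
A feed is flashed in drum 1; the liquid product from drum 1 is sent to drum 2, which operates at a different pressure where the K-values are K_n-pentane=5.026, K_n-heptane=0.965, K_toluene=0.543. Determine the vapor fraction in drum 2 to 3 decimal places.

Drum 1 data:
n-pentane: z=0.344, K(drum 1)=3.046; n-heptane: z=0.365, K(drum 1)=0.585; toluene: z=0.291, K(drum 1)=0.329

Drum 1:
Let ψ₁ = V/F and solve Σ zᵢ(Kᵢ−1)/(1+ψ₁(Kᵢ−1)) = 0.
Feasibility: ΣzᵢKᵢ = 1.357, Σzᵢ/Kᵢ = 1.621 — both > 1, two phases present.
Iterate (Newton) starting at ψ₁ = 0.5:
  ψ₁ = 0.500: g = -0.1371, g' = -0.749 → ψ₁ = 0.317
  ψ₁ = 0.317: g = 0.0046, g' = -0.825 → ψ₁ = 0.322
Converged at ψ₁ = 0.322.
Drum-1 compositions:
  n-pentane: x = 0.207, y = 0.631
  n-heptane: x = 0.421, y = 0.247
  toluene: x = 0.371, y = 0.122
Drum-2 feed = drum-1 liquid: z₂ = (0.2073, 0.4214, 0.3713).
Drum 2:
Rachford–Rice: g(ψ₂) = Σ zᵢ(Kᵢ−1)/(1+ψ₂(Kᵢ−1)) = 0.
Check two-phase: ΣzᵢKᵢ = 1.650 > 1 and Σzᵢ/Kᵢ = 1.162 > 1, so g(0) = 0.650 > 0 and g(1) = -0.162 < 0.
Newton iteration, ψ₂⁰ = 0.5:
  ψ₂ = 0.500: g = 0.0420, g' = -0.501 → ψ₂ = 0.584
  ψ₂ = 0.584: g = 0.0026, g' = -0.444 → ψ₂ = 0.590
Converged at ψ₂ = 0.590.
  n-pentane: x = 0.061, y = 0.309
  n-heptane: x = 0.430, y = 0.415
  toluene: x = 0.508, y = 0.276

V/F (drum 2) = 0.590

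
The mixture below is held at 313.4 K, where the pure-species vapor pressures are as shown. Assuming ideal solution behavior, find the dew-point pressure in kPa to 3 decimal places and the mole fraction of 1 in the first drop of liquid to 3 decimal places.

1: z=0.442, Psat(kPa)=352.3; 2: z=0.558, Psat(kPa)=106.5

Pdew = 153.987 kPa, x_1 = 0.193

At the dew point ψ → 1, so Σzᵢ/Kᵢ = 1 with Kᵢ = Pᵢˢᵃᵗ/P ⇒ 1/P = Σzᵢ/Pᵢˢᵃᵗ.
1/P = 0.442/352.3 + 0.558/106.5 = 0.006494 ⇒ P = 153.987 kPa
xᵢ = zᵢP/Pᵢˢᵃᵗ ⇒ x_1 = 0.442·153.987/352.3 = 0.193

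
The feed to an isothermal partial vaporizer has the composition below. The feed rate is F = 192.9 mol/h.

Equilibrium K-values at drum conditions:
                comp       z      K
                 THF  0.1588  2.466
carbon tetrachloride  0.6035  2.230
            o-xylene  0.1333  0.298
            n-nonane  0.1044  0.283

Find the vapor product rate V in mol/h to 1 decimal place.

V = 171.5 mol/h

Material balance + equilibrium reduce to Σ zᵢ(Kᵢ−1)/(1+V/F(Kᵢ−1)) = 0.
g(0) = ΣzᵢKᵢ − 1 = 0.8067 and g(1) = 1 − Σzᵢ/Kᵢ = -0.1512, so a root lies in (0, 1).
Newton–Raphson from V/F = 0.54:
  V/F = 0.5400: g = 0.30313, g' = -0.7493 → V/F = 0.9446
  V/F = 0.9446: g = -0.06867, g' = -1.3493 → V/F = 0.8937
  V/F = 0.8937: g = -0.00509, g' = -1.1601 → V/F = 0.8893
  V/F = 0.8893: g = -0.00003, g' = -1.1466 → V/F = 0.8892
Converged at V/F = 0.8892.
Then V = V/F·F = 0.8892·192.9 = 171.5 mol/h and L = F − V = 21.4 mol/h.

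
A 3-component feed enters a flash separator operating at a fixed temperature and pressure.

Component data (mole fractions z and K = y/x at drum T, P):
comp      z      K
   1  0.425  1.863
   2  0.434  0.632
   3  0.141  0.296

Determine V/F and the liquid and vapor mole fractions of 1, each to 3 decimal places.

V/F = 0.264, x_1 = 0.346, y_1 = 0.645

Rachford–Rice: g(V/F) = Σ zᵢ(Kᵢ−1)/(1+V/F(Kᵢ−1)) = 0.
Check two-phase: ΣzᵢKᵢ = 1.108 > 1 and Σzᵢ/Kᵢ = 1.391 > 1, so g(0) = 0.108 > 0 and g(1) = -0.391 < 0.
Newton iteration, V/F⁰ = 0.5:
  V/F = 0.500: g = -0.0927, g' = -0.409 → V/F = 0.273
  V/F = 0.273: g = -0.0038, g' = -0.387 → V/F = 0.264
Converged at V/F = 0.264.
Compositions from xᵢ = zᵢ/(1+V/F(Kᵢ−1)), yᵢ = Kᵢxᵢ:
  1: x = 0.346, y = 0.645
  2: x = 0.481, y = 0.304
  3: x = 0.173, y = 0.051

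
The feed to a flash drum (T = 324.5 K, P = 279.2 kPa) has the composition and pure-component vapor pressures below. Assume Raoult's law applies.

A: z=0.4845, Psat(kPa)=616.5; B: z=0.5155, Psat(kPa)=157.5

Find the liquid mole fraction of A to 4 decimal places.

x_A = 0.2651

Raoult's law: Kᵢ = Pᵢˢᵃᵗ/P = Pᵢˢᵃᵗ/279.2.
  K_A = 616.5/279.2 = 2.208095, K_B = 157.5/279.2 = 0.564112
Material balance + equilibrium reduce to Σ zᵢ(Kᵢ−1)/(1+V/F(Kᵢ−1)) = 0.
Check two-phase: ΣzᵢKᵢ = 1.3606 > 1 and Σzᵢ/Kᵢ = 1.1332 > 1, so g(0) = 0.3606 > 0 and g(1) = -0.1332 < 0.
Binary case is linear: z₁(K₁−1)(1+V/F(K₂−1)) + z₂(K₂−1)(1+V/F(K₁−1)) = 0
⇒ V/F = [z₁(K₁−1)+z₂(K₂−1)] / [−(K₁−1)(K₂−1)] = 0.36062/0.52659 = 0.6848
Compositions from xᵢ = zᵢ/(1+V/F(Kᵢ−1)), yᵢ = Kᵢxᵢ:
  A: x = 0.2651, y = 0.5855
  B: x = 0.7349, y = 0.4145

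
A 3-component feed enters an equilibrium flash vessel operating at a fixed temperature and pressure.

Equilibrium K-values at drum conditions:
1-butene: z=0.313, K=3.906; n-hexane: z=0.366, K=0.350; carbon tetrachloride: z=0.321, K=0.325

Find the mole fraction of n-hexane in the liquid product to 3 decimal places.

Newton iteration, V/F⁰ = 0.59:
  V/F = 0.590: g = -0.4109, g' = -1.169 → V/F = 0.239
  V/F = 0.239: g = -0.0028, g' = -1.346 → V/F = 0.237
Converged at V/F = 0.237.
Compositions from xᵢ = zᵢ/(1+V/F(Kᵢ−1)), yᵢ = Kᵢxᵢ:
  1-butene: x = 0.185, y = 0.724
  n-hexane: x = 0.433, y = 0.151
  carbon tetrachloride: x = 0.382, y = 0.124

x_n-hexane = 0.433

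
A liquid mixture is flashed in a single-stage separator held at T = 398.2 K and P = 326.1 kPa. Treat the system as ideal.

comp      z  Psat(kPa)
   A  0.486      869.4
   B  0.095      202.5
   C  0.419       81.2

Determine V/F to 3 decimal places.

V/F = 0.394

Raoult's law: Kᵢ = Pᵢˢᵃᵗ/P = Pᵢˢᵃᵗ/326.1.
  K_A = 869.4/326.1 = 2.66605, K_B = 202.5/326.1 = 0.62098, K_C = 81.2/326.1 = 0.24900
Rachford–Rice: g(V/F) = Σ zᵢ(Kᵢ−1)/(1+V/F(Kᵢ−1)) = 0.
Check two-phase: ΣzᵢKᵢ = 1.459 > 1 and Σzᵢ/Kᵢ = 2.018 > 1, so g(0) = 0.459 > 0 and g(1) = -1.018 < 0.
Newton iteration, V/F⁰ = 0.61:
  V/F = 0.610: g = -0.2259, g' = -1.160 → V/F = 0.415
  V/F = 0.415: g = -0.0213, g' = -0.990 → V/F = 0.394
Converged at V/F = 0.394.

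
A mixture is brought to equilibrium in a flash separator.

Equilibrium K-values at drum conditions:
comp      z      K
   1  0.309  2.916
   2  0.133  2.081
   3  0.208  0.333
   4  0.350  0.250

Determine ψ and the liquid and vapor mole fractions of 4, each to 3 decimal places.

ψ = 0.273, x_4 = 0.440, y_4 = 0.110

Material balance + equilibrium reduce to Σ zᵢ(Kᵢ−1)/(1+ψ(Kᵢ−1)) = 0.
Check two-phase: ΣzᵢKᵢ = 1.335 > 1 and Σzᵢ/Kᵢ = 2.195 > 1, so g(0) = 0.335 > 0 and g(1) = -1.195 < 0.
Newton iteration, ψ⁰ = 0.5:
  ψ = 0.500: g = -0.2325, g' = -1.074 → ψ = 0.283
  ψ = 0.283: g = -0.0108, g' = -1.026 → ψ = 0.273
Converged at ψ = 0.273.
Compositions from xᵢ = zᵢ/(1+ψ(Kᵢ−1)), yᵢ = Kᵢxᵢ:
  1: x = 0.203, y = 0.592
  2: x = 0.103, y = 0.214
  3: x = 0.254, y = 0.085
  4: x = 0.440, y = 0.110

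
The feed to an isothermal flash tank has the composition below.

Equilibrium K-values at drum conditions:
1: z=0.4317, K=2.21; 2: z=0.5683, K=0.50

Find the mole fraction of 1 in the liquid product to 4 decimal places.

Binary case is linear: z₁(K₁−1)(1+β(K₂−1)) + z₂(K₂−1)(1+β(K₁−1)) = 0
⇒ β = [z₁(K₁−1)+z₂(K₂−1)] / [−(K₁−1)(K₂−1)] = 0.23821/0.60500 = 0.3937
Compositions from xᵢ = zᵢ/(1+β(Kᵢ−1)), yᵢ = Kᵢxᵢ:
  1: x = 0.2924, y = 0.6462
  2: x = 0.7076, y = 0.3538

x_1 = 0.2924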